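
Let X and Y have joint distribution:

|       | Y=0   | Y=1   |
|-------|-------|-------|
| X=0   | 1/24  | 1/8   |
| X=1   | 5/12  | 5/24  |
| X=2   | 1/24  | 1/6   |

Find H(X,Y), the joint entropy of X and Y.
H(X,Y) = -Σ P(X,Y) log₂ P(X,Y), summed over the non-zero cells:
H(X,Y) = -[(1/24)·log₂(1/24) + (1/8)·log₂(1/8) + (5/12)·log₂(5/12) + (5/24)·log₂(5/24) + (1/24)·log₂(1/24) + (1/6)·log₂(1/6)]
  = 0.1910 + 0.3750 + 0.5263 + 0.4715 + 0.1910 + 0.4308
  = 2.1856 bits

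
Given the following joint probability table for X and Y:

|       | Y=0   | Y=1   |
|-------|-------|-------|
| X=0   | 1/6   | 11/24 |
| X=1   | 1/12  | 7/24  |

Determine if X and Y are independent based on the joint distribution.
Marginal P(X) (row sums):
  P(X=0) = 1/6 + 11/24 = 5/8
  P(X=1) = 1/12 + 7/24 = 3/8
Marginal P(Y) (column sums):
  P(Y=0) = 1/6 + 1/12 = 1/4
  P(Y=1) = 11/24 + 7/24 = 3/4

X and Y are independent iff P(X=i,Y=j) = P(X=i)·P(Y=j) for every cell.
  P(X=0)·P(Y=0) = 5/8 × 1/4 = 5/32, but P(X=0,Y=0) = 1/6 ✗

No, X and Y are not independent. Quantitatively, I(X;Y) > 0:

H(X) = -[(5/8)·log₂(5/8) + (3/8)·log₂(3/8)]
  = 0.4238 + 0.5306
  = 0.9544 bits
H(Y) = -[(1/4)·log₂(1/4) + (3/4)·log₂(3/4)]
  = 0.5000 + 0.3113
  = 0.8113 bits
H(X,Y) = -[(1/6)·log₂(1/6) + (11/24)·log₂(11/24) + (1/12)·log₂(1/12) + (7/24)·log₂(7/24)]
  = 0.4308 + 0.5159 + 0.2987 + 0.5185
  = 1.7639 bits
I(X;Y) = H(X) + H(Y) - H(X,Y) = 0.9544 + 0.8113 - 1.7639 = 0.0018 bits > 0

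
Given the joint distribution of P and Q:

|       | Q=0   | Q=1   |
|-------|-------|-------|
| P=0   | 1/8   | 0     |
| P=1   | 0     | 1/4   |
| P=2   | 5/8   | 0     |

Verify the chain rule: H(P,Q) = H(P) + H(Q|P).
Left side:
H(P,Q) = -[(1/8)·log₂(1/8) + (1/4)·log₂(1/4) + (5/8)·log₂(5/8)]
  = 0.3750 + 0.5000 + 0.4238
  = 1.2988 bits

Right side:
Marginal P(P) (row sums):
  P(P=0) = 1/8 + 0 = 1/8
  P(P=1) = 0 + 1/4 = 1/4
  P(P=2) = 5/8 + 0 = 5/8
H(P) = -[(1/8)·log₂(1/8) + (1/4)·log₂(1/4) + (5/8)·log₂(5/8)]
  = 0.3750 + 0.5000 + 0.4238
  = 1.2988 bits
H(Q|P) = -Σ P(P,Q)·log₂ P(Q|P), where P(Q|P) = P(P,Q) / P(P)
  (cells with P(P,Q) = 0 contribute 0)
  (P=0,Q=0): P(Q|P) = (1/8)/(1/8) = 1;  -(1/8)·log₂(1) = 0.0000
  (P=1,Q=1): P(Q|P) = (1/4)/(1/4) = 1;  -(1/4)·log₂(1) = 0.0000
  (P=2,Q=0): P(Q|P) = (5/8)/(5/8) = 1;  -(5/8)·log₂(1) = 0.0000
H(Q|P) = 0.0000 + 0.0000 + 0.0000
  = 0.0000 bits
H(P) + H(Q|P) = 1.2988 + 0.0000 = 1.2988 bits

Both sides equal 1.2988 bits, so the chain rule holds ✓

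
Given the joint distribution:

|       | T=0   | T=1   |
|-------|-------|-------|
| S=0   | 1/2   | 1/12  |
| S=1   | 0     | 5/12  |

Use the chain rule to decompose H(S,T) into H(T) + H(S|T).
By the chain rule: H(S,T) = H(T) + H(S|T)

Marginal P(T) (column sums):
  P(T=0) = 1/2 + 0 = 1/2
  P(T=1) = 1/12 + 5/12 = 1/2
H(T) = -[(1/2)·log₂(1/2) + (1/2)·log₂(1/2)]
  = 0.5000 + 0.5000
  = 1.0000 bits
H(S|T) = -Σ P(S,T)·log₂ P(S|T), where P(S|T) = P(S,T) / P(T)
  (cells with P(S,T) = 0 contribute 0)
  (S=0,T=0): P(S|T) = (1/2)/(1/2) = 1;  -(1/2)·log₂(1) = 0.0000
  (S=0,T=1): P(S|T) = (1/12)/(1/2) = 1/6;  -(1/12)·log₂(1/6) = 0.2154
  (S=1,T=1): P(S|T) = (5/12)/(1/2) = 5/6;  -(5/12)·log₂(5/6) = 0.1096
H(S|T) = 0.0000 + 0.2154 + 0.1096
  = 0.3250 bits

H(S,T) = H(T) + H(S|T) = 1.0000 + 0.3250 = 1.3250 bits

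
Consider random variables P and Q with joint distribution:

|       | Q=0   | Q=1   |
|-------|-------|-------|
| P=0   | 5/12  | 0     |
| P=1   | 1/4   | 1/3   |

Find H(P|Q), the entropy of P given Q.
Marginal P(Q) (column sums):
  P(Q=0) = 5/12 + 1/4 = 2/3
  P(Q=1) = 0 + 1/3 = 1/3

H(P|Q) = -Σ P(P,Q)·log₂ P(P|Q), where P(P|Q) = P(P,Q) / P(Q)
  (cells with P(P,Q) = 0 contribute 0)
  (P=0,Q=0): P(P|Q) = (5/12)/(2/3) = 5/8;  -(5/12)·log₂(5/8) = 0.2825
  (P=1,Q=0): P(P|Q) = (1/4)/(2/3) = 3/8;  -(1/4)·log₂(3/8) = 0.3538
  (P=1,Q=1): P(P|Q) = (1/3)/(1/3) = 1;  -(1/3)·log₂(1) = 0.0000
H(P|Q) = 0.2825 + 0.3538 + 0.0000
  = 0.6363 bits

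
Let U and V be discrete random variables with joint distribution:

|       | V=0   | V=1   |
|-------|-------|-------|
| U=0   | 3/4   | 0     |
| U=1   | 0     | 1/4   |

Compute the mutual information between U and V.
Marginal P(U) (row sums):
  P(U=0) = 3/4 + 0 = 3/4
  P(U=1) = 0 + 1/4 = 1/4
Marginal P(V) (column sums):
  P(V=0) = 3/4 + 0 = 3/4
  P(V=1) = 0 + 1/4 = 1/4

H(U) = -[(3/4)·log₂(3/4) + (1/4)·log₂(1/4)]
  = 0.3113 + 0.5000
  = 0.8113 bits
H(V) = -[(3/4)·log₂(3/4) + (1/4)·log₂(1/4)]
  = 0.3113 + 0.5000
  = 0.8113 bits
H(U,V) = -[(3/4)·log₂(3/4) + (1/4)·log₂(1/4)]
  = 0.3113 + 0.5000
  = 0.8113 bits

I(U;V) = H(U) + H(V) - H(U,V)
  = 0.8113 + 0.8113 - 0.8113
  = 0.8113 bits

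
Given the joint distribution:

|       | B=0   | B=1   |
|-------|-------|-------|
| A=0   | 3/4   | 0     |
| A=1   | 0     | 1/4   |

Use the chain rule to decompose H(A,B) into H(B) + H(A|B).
By the chain rule: H(A,B) = H(B) + H(A|B)

Marginal P(B) (column sums):
  P(B=0) = 3/4 + 0 = 3/4
  P(B=1) = 0 + 1/4 = 1/4
H(B) = -[(3/4)·log₂(3/4) + (1/4)·log₂(1/4)]
  = 0.3113 + 0.5000
  = 0.8113 bits
H(A|B) = -Σ P(A,B)·log₂ P(A|B), where P(A|B) = P(A,B) / P(B)
  (cells with P(A,B) = 0 contribute 0)
  (A=0,B=0): P(A|B) = (3/4)/(3/4) = 1;  -(3/4)·log₂(1) = 0.0000
  (A=1,B=1): P(A|B) = (1/4)/(1/4) = 1;  -(1/4)·log₂(1) = 0.0000
H(A|B) = 0.0000 + 0.0000
  = 0.0000 bits

H(A,B) = H(B) + H(A|B) = 0.8113 + 0.0000 = 0.8113 bits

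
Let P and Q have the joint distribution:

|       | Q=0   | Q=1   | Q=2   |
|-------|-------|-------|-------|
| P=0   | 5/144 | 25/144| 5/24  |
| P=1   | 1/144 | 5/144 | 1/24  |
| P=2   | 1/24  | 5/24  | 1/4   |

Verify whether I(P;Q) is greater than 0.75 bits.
Marginal P(P) (row sums):
  P(P=0) = 5/144 + 25/144 + 5/24 = 5/12
  P(P=1) = 1/144 + 5/144 + 1/24 = 1/12
  P(P=2) = 1/24 + 5/24 + 1/4 = 1/2
Marginal P(Q) (column sums):
  P(Q=0) = 5/144 + 1/144 + 1/24 = 1/12
  P(Q=1) = 25/144 + 5/144 + 5/24 = 5/12
  P(Q=2) = 5/24 + 1/24 + 1/4 = 1/2

H(P) = -[(5/12)·log₂(5/12) + (1/12)·log₂(1/12) + (1/2)·log₂(1/2)]
  = 0.5263 + 0.2987 + 0.5000
  = 1.3250 bits
H(Q) = -[(1/12)·log₂(1/12) + (5/12)·log₂(5/12) + (1/2)·log₂(1/2)]
  = 0.2987 + 0.5263 + 0.5000
  = 1.3250 bits
H(P,Q) = -[(5/144)·log₂(5/144) + (25/144)·log₂(25/144) + (5/24)·log₂(5/24) + (1/144)·log₂(1/144) + (5/144)·log₂(5/144) + (1/24)·log₂(1/24) + (1/24)·log₂(1/24) + (5/24)·log₂(5/24) + (1/4)·log₂(1/4)]
  = 0.1683 + 0.4386 + 0.4715 + 0.0498 + 0.1683 + 0.1910 + 0.1910 + 0.4715 + 0.5000
  = 2.6500 bits

I(P;Q) = H(P) + H(Q) - H(P,Q)
  = 1.3250 + 1.3250 - 2.6500
  = 0.0000 bits

No. I(P;Q) = 0.0000 bits, which is ≤ 0.75 bits.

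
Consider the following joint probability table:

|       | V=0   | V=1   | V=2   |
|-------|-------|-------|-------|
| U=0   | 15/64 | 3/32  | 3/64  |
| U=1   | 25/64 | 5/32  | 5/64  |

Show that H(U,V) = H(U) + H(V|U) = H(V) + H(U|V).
Marginal P(U) (row sums):
  P(U=0) = 15/64 + 3/32 + 3/64 = 3/8
  P(U=1) = 25/64 + 5/32 + 5/64 = 5/8
Marginal P(V) (column sums):
  P(V=0) = 15/64 + 25/64 = 5/8
  P(V=1) = 3/32 + 5/32 = 1/4
  P(V=2) = 3/64 + 5/64 = 1/8

Decomposition 1: H(U) + H(V|U)
H(U) = -[(3/8)·log₂(3/8) + (5/8)·log₂(5/8)]
  = 0.5306 + 0.4238
  = 0.9544 bits
H(V|U) = -Σ P(U,V)·log₂ P(V|U), where P(V|U) = P(U,V) / P(U)
  (U=0,V=0): P(V|U) = (15/64)/(3/8) = 5/8;  -(15/64)·log₂(5/8) = 0.1589
  (U=0,V=1): P(V|U) = (3/32)/(3/8) = 1/4;  -(3/32)·log₂(1/4) = 0.1875
  (U=0,V=2): P(V|U) = (3/64)/(3/8) = 1/8;  -(3/64)·log₂(1/8) = 0.1406
  (U=1,V=0): P(V|U) = (25/64)/(5/8) = 5/8;  -(25/64)·log₂(5/8) = 0.2649
  (U=1,V=1): P(V|U) = (5/32)/(5/8) = 1/4;  -(5/32)·log₂(1/4) = 0.3125
  (U=1,V=2): P(V|U) = (5/64)/(5/8) = 1/8;  -(5/64)·log₂(1/8) = 0.2344
H(V|U) = 0.1589 + 0.1875 + 0.1406 + 0.2649 + 0.3125 + 0.2344
  = 1.2988 bits
H(U) + H(V|U) = 0.9544 + 1.2988 = 2.2532 bits

Decomposition 2: H(V) + H(U|V)
H(V) = -[(5/8)·log₂(5/8) + (1/4)·log₂(1/4) + (1/8)·log₂(1/8)]
  = 0.4238 + 0.5000 + 0.3750
  = 1.2988 bits
H(U|V) = -Σ P(U,V)·log₂ P(U|V), where P(U|V) = P(U,V) / P(V)
  (U=0,V=0): P(U|V) = (15/64)/(5/8) = 3/8;  -(15/64)·log₂(3/8) = 0.3316
  (U=0,V=1): P(U|V) = (3/32)/(1/4) = 3/8;  -(3/32)·log₂(3/8) = 0.1327
  (U=0,V=2): P(U|V) = (3/64)/(1/8) = 3/8;  -(3/64)·log₂(3/8) = 0.0663
  (U=1,V=0): P(U|V) = (25/64)/(5/8) = 5/8;  -(25/64)·log₂(5/8) = 0.2649
  (U=1,V=1): P(U|V) = (5/32)/(1/4) = 5/8;  -(5/32)·log₂(5/8) = 0.1059
  (U=1,V=2): P(U|V) = (5/64)/(1/8) = 5/8;  -(5/64)·log₂(5/8) = 0.0530
H(U|V) = 0.3316 + 0.1327 + 0.0663 + 0.2649 + 0.1059 + 0.0530
  = 0.9544 bits
H(V) + H(U|V) = 1.2988 + 0.9544 = 2.2532 bits

Direct computation of the joint entropy:
H(U,V) = -[(15/64)·log₂(15/64) + (3/32)·log₂(3/32) + (3/64)·log₂(3/64) + (25/64)·log₂(25/64) + (5/32)·log₂(5/32) + (5/64)·log₂(5/64)]
  = 0.4906 + 0.3202 + 0.2070 + 0.5297 + 0.4184 + 0.2873
  = 2.2532 bits

All three agree: H(U,V) = 2.2532 bits ✓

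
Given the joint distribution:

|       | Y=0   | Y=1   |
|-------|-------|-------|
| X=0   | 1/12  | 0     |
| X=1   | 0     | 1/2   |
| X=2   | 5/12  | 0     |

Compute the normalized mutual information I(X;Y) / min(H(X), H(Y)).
Marginal P(X) (row sums):
  P(X=0) = 1/12 + 0 = 1/12
  P(X=1) = 0 + 1/2 = 1/2
  P(X=2) = 5/12 + 0 = 5/12
Marginal P(Y) (column sums):
  P(Y=0) = 1/12 + 0 + 5/12 = 1/2
  P(Y=1) = 0 + 1/2 + 0 = 1/2

H(X) = -[(1/12)·log₂(1/12) + (1/2)·log₂(1/2) + (5/12)·log₂(5/12)]
  = 0.2987 + 0.5000 + 0.5263
  = 1.3250 bits
H(Y) = -[(1/2)·log₂(1/2) + (1/2)·log₂(1/2)]
  = 0.5000 + 0.5000
  = 1.0000 bits
H(X,Y) = -[(1/12)·log₂(1/12) + (1/2)·log₂(1/2) + (5/12)·log₂(5/12)]
  = 0.2987 + 0.5000 + 0.5263
  = 1.3250 bits

I(X;Y) = H(X) + H(Y) - H(X,Y)
  = 1.3250 + 1.0000 - 1.3250
  = 1.0000 bits

min(H(X), H(Y)) = min(1.3250, 1.0000) = 1.0000 bits
Normalized MI = 1.0000 / 1.0000 = 1.0000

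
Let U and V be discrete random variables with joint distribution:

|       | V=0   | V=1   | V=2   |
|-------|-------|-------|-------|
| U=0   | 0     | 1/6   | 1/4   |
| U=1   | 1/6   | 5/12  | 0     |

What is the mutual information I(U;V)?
Marginal P(U) (row sums):
  P(U=0) = 0 + 1/6 + 1/4 = 5/12
  P(U=1) = 1/6 + 5/12 + 0 = 7/12
Marginal P(V) (column sums):
  P(V=0) = 0 + 1/6 = 1/6
  P(V=1) = 1/6 + 5/12 = 7/12
  P(V=2) = 1/4 + 0 = 1/4

H(U) = -[(5/12)·log₂(5/12) + (7/12)·log₂(7/12)]
  = 0.5263 + 0.4536
  = 0.9799 bits
H(V) = -[(1/6)·log₂(1/6) + (7/12)·log₂(7/12) + (1/4)·log₂(1/4)]
  = 0.4308 + 0.4536 + 0.5000
  = 1.3844 bits
H(U,V) = -[(1/6)·log₂(1/6) + (1/4)·log₂(1/4) + (1/6)·log₂(1/6) + (5/12)·log₂(5/12)]
  = 0.4308 + 0.5000 + 0.4308 + 0.5263
  = 1.8879 bits

I(U;V) = H(U) + H(V) - H(U,V)
  = 0.9799 + 1.3844 - 1.8879
  = 0.4764 bits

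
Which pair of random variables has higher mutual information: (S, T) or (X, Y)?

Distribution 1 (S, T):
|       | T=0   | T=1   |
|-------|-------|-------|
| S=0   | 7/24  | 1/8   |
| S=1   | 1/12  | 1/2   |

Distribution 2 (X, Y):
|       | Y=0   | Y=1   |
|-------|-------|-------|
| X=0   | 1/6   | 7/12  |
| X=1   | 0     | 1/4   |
Distribution 1 (S, T):
Marginal P(S) (row sums):
  P(S=0) = 7/24 + 1/8 = 5/12
  P(S=1) = 1/12 + 1/2 = 7/12
Marginal P(T) (column sums):
  P(T=0) = 7/24 + 1/12 = 3/8
  P(T=1) = 1/8 + 1/2 = 5/8

H(S) = -[(5/12)·log₂(5/12) + (7/12)·log₂(7/12)]
  = 0.5263 + 0.4536
  = 0.9799 bits
H(T) = -[(3/8)·log₂(3/8) + (5/8)·log₂(5/8)]
  = 0.5306 + 0.4238
  = 0.9544 bits
H(S,T) = -[(7/24)·log₂(7/24) + (1/8)·log₂(1/8) + (1/12)·log₂(1/12) + (1/2)·log₂(1/2)]
  = 0.5185 + 0.3750 + 0.2987 + 0.5000
  = 1.6922 bits

I(S;T) = H(S) + H(T) - H(S,T)
  = 0.9799 + 0.9544 - 1.6922
  = 0.2421 bits

Distribution 2 (X, Y):
Marginal P(X) (row sums):
  P(X=0) = 1/6 + 7/12 = 3/4
  P(X=1) = 0 + 1/4 = 1/4
Marginal P(Y) (column sums):
  P(Y=0) = 1/6 + 0 = 1/6
  P(Y=1) = 7/12 + 1/4 = 5/6

H(X) = -[(3/4)·log₂(3/4) + (1/4)·log₂(1/4)]
  = 0.3113 + 0.5000
  = 0.8113 bits
H(Y) = -[(1/6)·log₂(1/6) + (5/6)·log₂(5/6)]
  = 0.4308 + 0.2192
  = 0.6500 bits
H(X,Y) = -[(1/6)·log₂(1/6) + (7/12)·log₂(7/12) + (1/4)·log₂(1/4)]
  = 0.4308 + 0.4536 + 0.5000
  = 1.3844 bits

I(X;Y) = H(X) + H(Y) - H(X,Y)
  = 0.8113 + 0.6500 - 1.3844
  = 0.0769 bits

I(S;T) = 0.2421 bits > I(X;Y) = 0.0769 bits, so (S, T) has the higher mutual information (stronger dependence).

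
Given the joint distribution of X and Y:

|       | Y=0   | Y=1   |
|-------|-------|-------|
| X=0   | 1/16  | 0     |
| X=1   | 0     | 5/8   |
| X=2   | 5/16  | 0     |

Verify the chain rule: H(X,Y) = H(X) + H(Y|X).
Left side:
H(X,Y) = -[(1/16)·log₂(1/16) + (5/8)·log₂(5/8) + (5/16)·log₂(5/16)]
  = 0.2500 + 0.4238 + 0.5244
  = 1.1982 bits

Right side:
Marginal P(X) (row sums):
  P(X=0) = 1/16 + 0 = 1/16
  P(X=1) = 0 + 5/8 = 5/8
  P(X=2) = 5/16 + 0 = 5/16
H(X) = -[(1/16)·log₂(1/16) + (5/8)·log₂(5/8) + (5/16)·log₂(5/16)]
  = 0.2500 + 0.4238 + 0.5244
  = 1.1982 bits
H(Y|X) = -Σ P(X,Y)·log₂ P(Y|X), where P(Y|X) = P(X,Y) / P(X)
  (cells with P(X,Y) = 0 contribute 0)
  (X=0,Y=0): P(Y|X) = (1/16)/(1/16) = 1;  -(1/16)·log₂(1) = 0.0000
  (X=1,Y=1): P(Y|X) = (5/8)/(5/8) = 1;  -(5/8)·log₂(1) = 0.0000
  (X=2,Y=0): P(Y|X) = (5/16)/(5/16) = 1;  -(5/16)·log₂(1) = 0.0000
H(Y|X) = 0.0000 + 0.0000 + 0.0000
  = 0.0000 bits
H(X) + H(Y|X) = 1.1982 + 0.0000 = 1.1982 bits

Both sides equal 1.1982 bits, so the chain rule holds ✓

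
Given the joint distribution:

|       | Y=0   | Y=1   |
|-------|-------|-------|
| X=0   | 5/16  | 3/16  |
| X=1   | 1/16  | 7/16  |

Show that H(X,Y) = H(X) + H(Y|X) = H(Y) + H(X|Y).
Marginal P(X) (row sums):
  P(X=0) = 5/16 + 3/16 = 1/2
  P(X=1) = 1/16 + 7/16 = 1/2
Marginal P(Y) (column sums):
  P(Y=0) = 5/16 + 1/16 = 3/8
  P(Y=1) = 3/16 + 7/16 = 5/8

Decomposition 1: H(X) + H(Y|X)
H(X) = -[(1/2)·log₂(1/2) + (1/2)·log₂(1/2)]
  = 0.5000 + 0.5000
  = 1.0000 bits
H(Y|X) = -Σ P(X,Y)·log₂ P(Y|X), where P(Y|X) = P(X,Y) / P(X)
  (X=0,Y=0): P(Y|X) = (5/16)/(1/2) = 5/8;  -(5/16)·log₂(5/8) = 0.2119
  (X=0,Y=1): P(Y|X) = (3/16)/(1/2) = 3/8;  -(3/16)·log₂(3/8) = 0.2653
  (X=1,Y=0): P(Y|X) = (1/16)/(1/2) = 1/8;  -(1/16)·log₂(1/8) = 0.1875
  (X=1,Y=1): P(Y|X) = (7/16)/(1/2) = 7/8;  -(7/16)·log₂(7/8) = 0.0843
H(Y|X) = 0.2119 + 0.2653 + 0.1875 + 0.0843
  = 0.7490 bits
H(X) + H(Y|X) = 1.0000 + 0.7490 = 1.7490 bits

Decomposition 2: H(Y) + H(X|Y)
H(Y) = -[(3/8)·log₂(3/8) + (5/8)·log₂(5/8)]
  = 0.5306 + 0.4238
  = 0.9544 bits
H(X|Y) = -Σ P(X,Y)·log₂ P(X|Y), where P(X|Y) = P(X,Y) / P(Y)
  (X=0,Y=0): P(X|Y) = (5/16)/(3/8) = 5/6;  -(5/16)·log₂(5/6) = 0.0822
  (X=0,Y=1): P(X|Y) = (3/16)/(5/8) = 3/10;  -(3/16)·log₂(3/10) = 0.3257
  (X=1,Y=0): P(X|Y) = (1/16)/(3/8) = 1/6;  -(1/16)·log₂(1/6) = 0.1616
  (X=1,Y=1): P(X|Y) = (7/16)/(5/8) = 7/10;  -(7/16)·log₂(7/10) = 0.2251
H(X|Y) = 0.0822 + 0.3257 + 0.1616 + 0.2251
  = 0.7946 bits
H(Y) + H(X|Y) = 0.9544 + 0.7946 = 1.7490 bits

Direct computation of the joint entropy:
H(X,Y) = -[(5/16)·log₂(5/16) + (3/16)·log₂(3/16) + (1/16)·log₂(1/16) + (7/16)·log₂(7/16)]
  = 0.5244 + 0.4528 + 0.2500 + 0.5218
  = 1.7490 bits

All three agree: H(X,Y) = 1.7490 bits ✓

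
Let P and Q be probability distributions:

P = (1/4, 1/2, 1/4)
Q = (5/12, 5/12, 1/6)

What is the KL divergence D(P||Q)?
D(P||Q) = Σ P(i) log₂(P(i)/Q(i))
  i=0: (1/4) × log₂((1/4)/(5/12)) = (1/4) × log₂(3/5) = -0.1842
  i=1: (1/2) × log₂((1/2)/(5/12)) = (1/2) × log₂(6/5) = 0.1315
  i=2: (1/4) × log₂((1/4)/(1/6)) = (1/4) × log₂(3/2) = 0.1462
D(P||Q) = -0.1842 + 0.1315 + 0.1462
  = 0.0935 bits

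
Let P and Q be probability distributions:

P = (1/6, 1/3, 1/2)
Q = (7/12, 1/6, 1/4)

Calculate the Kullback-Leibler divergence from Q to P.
D(P||Q) = Σ P(i) log₂(P(i)/Q(i))
  i=0: (1/6) × log₂((1/6)/(7/12)) = (1/6) × log₂(2/7) = -0.3012
  i=1: (1/3) × log₂((1/3)/(1/6)) = (1/3) × log₂(2) = 0.3333
  i=2: (1/2) × log₂((1/2)/(1/4)) = (1/2) × log₂(2) = 0.5000
D(P||Q) = -0.3012 + 0.3333 + 0.5000
  = 0.5321 bits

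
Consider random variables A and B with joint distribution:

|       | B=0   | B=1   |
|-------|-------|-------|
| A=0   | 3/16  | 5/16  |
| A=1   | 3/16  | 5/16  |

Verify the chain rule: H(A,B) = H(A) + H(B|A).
Left side:
H(A,B) = -[(3/16)·log₂(3/16) + (5/16)·log₂(5/16) + (3/16)·log₂(3/16) + (5/16)·log₂(5/16)]
  = 0.4528 + 0.5244 + 0.4528 + 0.5244
  = 1.9544 bits

Right side:
Marginal P(A) (row sums):
  P(A=0) = 3/16 + 5/16 = 1/2
  P(A=1) = 3/16 + 5/16 = 1/2
H(A) = -[(1/2)·log₂(1/2) + (1/2)·log₂(1/2)]
  = 0.5000 + 0.5000
  = 1.0000 bits
H(B|A) = -Σ P(A,B)·log₂ P(B|A), where P(B|A) = P(A,B) / P(A)
  (A=0,B=0): P(B|A) = (3/16)/(1/2) = 3/8;  -(3/16)·log₂(3/8) = 0.2653
  (A=0,B=1): P(B|A) = (5/16)/(1/2) = 5/8;  -(5/16)·log₂(5/8) = 0.2119
  (A=1,B=0): P(B|A) = (3/16)/(1/2) = 3/8;  -(3/16)·log₂(3/8) = 0.2653
  (A=1,B=1): P(B|A) = (5/16)/(1/2) = 5/8;  -(5/16)·log₂(5/8) = 0.2119
H(B|A) = 0.2653 + 0.2119 + 0.2653 + 0.2119
  = 0.9544 bits
H(A) + H(B|A) = 1.0000 + 0.9544 = 1.9544 bits

Both sides equal 1.9544 bits, so the chain rule holds ✓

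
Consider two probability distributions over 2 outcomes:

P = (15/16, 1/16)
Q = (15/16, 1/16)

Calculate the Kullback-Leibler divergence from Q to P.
D(P||Q) = Σ P(i) log₂(P(i)/Q(i))
  i=0: (15/16) × log₂((15/16)/(15/16)) = (15/16) × log₂(1) = 0.0000
  i=1: (1/16) × log₂((1/16)/(1/16)) = (1/16) × log₂(1) = 0.0000
D(P||Q) = 0.0000 + 0.0000
  = 0.0000 bits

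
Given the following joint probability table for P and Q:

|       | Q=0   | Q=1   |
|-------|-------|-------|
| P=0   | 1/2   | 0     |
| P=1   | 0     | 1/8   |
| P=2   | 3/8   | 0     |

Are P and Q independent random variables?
Marginal P(P) (row sums):
  P(P=0) = 1/2 + 0 = 1/2
  P(P=1) = 0 + 1/8 = 1/8
  P(P=2) = 3/8 + 0 = 3/8
Marginal P(Q) (column sums):
  P(Q=0) = 1/2 + 0 + 3/8 = 7/8
  P(Q=1) = 0 + 1/8 + 0 = 1/8

P and Q are independent iff P(P=i,Q=j) = P(P=i)·P(Q=j) for every cell.
  P(P=0)·P(Q=0) = 1/2 × 7/8 = 7/16, but P(P=0,Q=0) = 1/2 ✗

No, P and Q are not independent. Quantitatively, I(P;Q) > 0:

H(P) = -[(1/2)·log₂(1/2) + (1/8)·log₂(1/8) + (3/8)·log₂(3/8)]
  = 0.5000 + 0.3750 + 0.5306
  = 1.4056 bits
H(Q) = -[(7/8)·log₂(7/8) + (1/8)·log₂(1/8)]
  = 0.1686 + 0.3750
  = 0.5436 bits
H(P,Q) = -[(1/2)·log₂(1/2) + (1/8)·log₂(1/8) + (3/8)·log₂(3/8)]
  = 0.5000 + 0.3750 + 0.5306
  = 1.4056 bits
I(P;Q) = H(P) + H(Q) - H(P,Q) = 1.4056 + 0.5436 - 1.4056 = 0.5436 bits > 0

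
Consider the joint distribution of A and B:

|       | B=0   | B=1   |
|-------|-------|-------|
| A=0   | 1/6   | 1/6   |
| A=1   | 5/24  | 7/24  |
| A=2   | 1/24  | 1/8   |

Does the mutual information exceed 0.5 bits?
Marginal P(A) (row sums):
  P(A=0) = 1/6 + 1/6 = 1/3
  P(A=1) = 5/24 + 7/24 = 1/2
  P(A=2) = 1/24 + 1/8 = 1/6
Marginal P(B) (column sums):
  P(B=0) = 1/6 + 5/24 + 1/24 = 5/12
  P(B=1) = 1/6 + 7/24 + 1/8 = 7/12

H(A) = -[(1/3)·log₂(1/3) + (1/2)·log₂(1/2) + (1/6)·log₂(1/6)]
  = 0.5283 + 0.5000 + 0.4308
  = 1.4591 bits
H(B) = -[(5/12)·log₂(5/12) + (7/12)·log₂(7/12)]
  = 0.5263 + 0.4536
  = 0.9799 bits
H(A,B) = -[(1/6)·log₂(1/6) + (1/6)·log₂(1/6) + (5/24)·log₂(5/24) + (7/24)·log₂(7/24) + (1/24)·log₂(1/24) + (1/8)·log₂(1/8)]
  = 0.4308 + 0.4308 + 0.4715 + 0.5185 + 0.1910 + 0.3750
  = 2.4176 bits

I(A;B) = H(A) + H(B) - H(A,B)
  = 1.4591 + 0.9799 - 2.4176
  = 0.0214 bits

No. I(A;B) = 0.0214 bits, which is ≤ 0.5 bits.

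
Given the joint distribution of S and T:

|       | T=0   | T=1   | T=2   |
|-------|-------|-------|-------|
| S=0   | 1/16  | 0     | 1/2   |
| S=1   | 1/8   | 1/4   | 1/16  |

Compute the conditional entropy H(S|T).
Marginal P(T) (column sums):
  P(T=0) = 1/16 + 1/8 = 3/16
  P(T=1) = 0 + 1/4 = 1/4
  P(T=2) = 1/2 + 1/16 = 9/16

H(S|T) = -Σ P(S,T)·log₂ P(S|T), where P(S|T) = P(S,T) / P(T)
  (cells with P(S,T) = 0 contribute 0)
  (S=0,T=0): P(S|T) = (1/16)/(3/16) = 1/3;  -(1/16)·log₂(1/3) = 0.0991
  (S=0,T=2): P(S|T) = (1/2)/(9/16) = 8/9;  -(1/2)·log₂(8/9) = 0.0850
  (S=1,T=0): P(S|T) = (1/8)/(3/16) = 2/3;  -(1/8)·log₂(2/3) = 0.0731
  (S=1,T=1): P(S|T) = (1/4)/(1/4) = 1;  -(1/4)·log₂(1) = 0.0000
  (S=1,T=2): P(S|T) = (1/16)/(9/16) = 1/9;  -(1/16)·log₂(1/9) = 0.1981
H(S|T) = 0.0991 + 0.0850 + 0.0731 + 0.0000 + 0.1981
  = 0.4553 bits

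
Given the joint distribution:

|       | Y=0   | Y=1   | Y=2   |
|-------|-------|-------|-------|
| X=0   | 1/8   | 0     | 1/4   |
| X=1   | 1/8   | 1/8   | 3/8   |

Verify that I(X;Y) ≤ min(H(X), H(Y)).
Marginal P(X) (row sums):
  P(X=0) = 1/8 + 0 + 1/4 = 3/8
  P(X=1) = 1/8 + 1/8 + 3/8 = 5/8
Marginal P(Y) (column sums):
  P(Y=0) = 1/8 + 1/8 = 1/4
  P(Y=1) = 0 + 1/8 = 1/8
  P(Y=2) = 1/4 + 3/8 = 5/8

H(X) = -[(3/8)·log₂(3/8) + (5/8)·log₂(5/8)]
  = 0.5306 + 0.4238
  = 0.9544 bits
H(Y) = -[(1/4)·log₂(1/4) + (1/8)·log₂(1/8) + (5/8)·log₂(5/8)]
  = 0.5000 + 0.3750 + 0.4238
  = 1.2988 bits
H(X,Y) = -[(1/8)·log₂(1/8) + (1/4)·log₂(1/4) + (1/8)·log₂(1/8) + (1/8)·log₂(1/8) + (3/8)·log₂(3/8)]
  = 0.3750 + 0.5000 + 0.3750 + 0.3750 + 0.5306
  = 2.1556 bits

I(X;Y) = H(X) + H(Y) - H(X,Y)
  = 0.9544 + 1.2988 - 2.1556
  = 0.0976 bits

min(H(X), H(Y)) = min(0.9544, 1.2988) = 0.9544 bits
Since 0.0976 ≤ 0.9544, the bound is satisfied ✓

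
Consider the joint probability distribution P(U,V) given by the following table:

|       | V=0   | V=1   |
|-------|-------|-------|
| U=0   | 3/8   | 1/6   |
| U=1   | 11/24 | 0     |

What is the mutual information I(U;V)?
Marginal P(U) (row sums):
  P(U=0) = 3/8 + 1/6 = 13/24
  P(U=1) = 11/24 + 0 = 11/24
Marginal P(V) (column sums):
  P(V=0) = 3/8 + 11/24 = 5/6
  P(V=1) = 1/6 + 0 = 1/6

H(U) = -[(13/24)·log₂(13/24) + (11/24)·log₂(11/24)]
  = 0.4791 + 0.5159
  = 0.9950 bits
H(V) = -[(5/6)·log₂(5/6) + (1/6)·log₂(1/6)]
  = 0.2192 + 0.4308
  = 0.6500 bits
H(U,V) = -[(3/8)·log₂(3/8) + (1/6)·log₂(1/6) + (11/24)·log₂(11/24)]
  = 0.5306 + 0.4308 + 0.5159
  = 1.4773 bits

I(U;V) = H(U) + H(V) - H(U,V)
  = 0.9950 + 0.6500 - 1.4773
  = 0.1677 bits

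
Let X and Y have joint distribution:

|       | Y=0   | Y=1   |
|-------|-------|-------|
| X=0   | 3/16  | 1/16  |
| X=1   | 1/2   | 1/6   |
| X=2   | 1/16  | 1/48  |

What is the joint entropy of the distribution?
H(X,Y) = -Σ P(X,Y) log₂ P(X,Y), summed over the non-zero cells:
H(X,Y) = -[(3/16)·log₂(3/16) + (1/16)·log₂(1/16) + (1/2)·log₂(1/2) + (1/6)·log₂(1/6) + (1/16)·log₂(1/16) + (1/48)·log₂(1/48)]
  = 0.4528 + 0.2500 + 0.5000 + 0.4308 + 0.2500 + 0.1164
  = 2.0000 bits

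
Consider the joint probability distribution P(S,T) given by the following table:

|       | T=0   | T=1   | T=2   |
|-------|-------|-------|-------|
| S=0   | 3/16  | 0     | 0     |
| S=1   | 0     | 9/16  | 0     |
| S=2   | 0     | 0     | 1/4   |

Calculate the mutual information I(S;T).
Marginal P(S) (row sums):
  P(S=0) = 3/16 + 0 + 0 = 3/16
  P(S=1) = 0 + 9/16 + 0 = 9/16
  P(S=2) = 0 + 0 + 1/4 = 1/4
Marginal P(T) (column sums):
  P(T=0) = 3/16 + 0 + 0 = 3/16
  P(T=1) = 0 + 9/16 + 0 = 9/16
  P(T=2) = 0 + 0 + 1/4 = 1/4

H(S) = -[(3/16)·log₂(3/16) + (9/16)·log₂(9/16) + (1/4)·log₂(1/4)]
  = 0.4528 + 0.4669 + 0.5000
  = 1.4197 bits
H(T) = -[(3/16)·log₂(3/16) + (9/16)·log₂(9/16) + (1/4)·log₂(1/4)]
  = 0.4528 + 0.4669 + 0.5000
  = 1.4197 bits
H(S,T) = -[(3/16)·log₂(3/16) + (9/16)·log₂(9/16) + (1/4)·log₂(1/4)]
  = 0.4528 + 0.4669 + 0.5000
  = 1.4197 bits

I(S;T) = H(S) + H(T) - H(S,T)
  = 1.4197 + 1.4197 - 1.4197
  = 1.4197 bits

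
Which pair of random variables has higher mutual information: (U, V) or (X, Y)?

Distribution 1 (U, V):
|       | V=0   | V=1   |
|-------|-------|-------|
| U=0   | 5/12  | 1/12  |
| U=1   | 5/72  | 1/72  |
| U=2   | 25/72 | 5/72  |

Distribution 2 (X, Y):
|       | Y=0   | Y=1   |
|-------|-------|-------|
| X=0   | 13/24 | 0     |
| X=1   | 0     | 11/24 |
Distribution 1 (U, V):
Marginal P(U) (row sums):
  P(U=0) = 5/12 + 1/12 = 1/2
  P(U=1) = 5/72 + 1/72 = 1/12
  P(U=2) = 25/72 + 5/72 = 5/12
Marginal P(V) (column sums):
  P(V=0) = 5/12 + 5/72 + 25/72 = 5/6
  P(V=1) = 1/12 + 1/72 + 5/72 = 1/6

H(U) = -[(1/2)·log₂(1/2) + (1/12)·log₂(1/12) + (5/12)·log₂(5/12)]
  = 0.5000 + 0.2987 + 0.5263
  = 1.3250 bits
H(V) = -[(5/6)·log₂(5/6) + (1/6)·log₂(1/6)]
  = 0.2192 + 0.4308
  = 0.6500 bits
H(U,V) = -[(5/12)·log₂(5/12) + (1/12)·log₂(1/12) + (5/72)·log₂(5/72) + (1/72)·log₂(1/72) + (25/72)·log₂(25/72) + (5/72)·log₂(5/72)]
  = 0.5263 + 0.2987 + 0.2672 + 0.0857 + 0.5299 + 0.2672
  = 1.9750 bits

I(U;V) = H(U) + H(V) - H(U,V)
  = 1.3250 + 0.6500 - 1.9750
  = 0.0000 bits

Distribution 2 (X, Y):
Marginal P(X) (row sums):
  P(X=0) = 13/24 + 0 = 13/24
  P(X=1) = 0 + 11/24 = 11/24
Marginal P(Y) (column sums):
  P(Y=0) = 13/24 + 0 = 13/24
  P(Y=1) = 0 + 11/24 = 11/24

H(X) = -[(13/24)·log₂(13/24) + (11/24)·log₂(11/24)]
  = 0.4791 + 0.5159
  = 0.9950 bits
H(Y) = -[(13/24)·log₂(13/24) + (11/24)·log₂(11/24)]
  = 0.4791 + 0.5159
  = 0.9950 bits
H(X,Y) = -[(13/24)·log₂(13/24) + (11/24)·log₂(11/24)]
  = 0.4791 + 0.5159
  = 0.9950 bits

I(X;Y) = H(X) + H(Y) - H(X,Y)
  = 0.9950 + 0.9950 - 0.9950
  = 0.9950 bits

I(X;Y) = 0.9950 bits > I(U;V) = 0.0000 bits, so (X, Y) has the higher mutual information (stronger dependence).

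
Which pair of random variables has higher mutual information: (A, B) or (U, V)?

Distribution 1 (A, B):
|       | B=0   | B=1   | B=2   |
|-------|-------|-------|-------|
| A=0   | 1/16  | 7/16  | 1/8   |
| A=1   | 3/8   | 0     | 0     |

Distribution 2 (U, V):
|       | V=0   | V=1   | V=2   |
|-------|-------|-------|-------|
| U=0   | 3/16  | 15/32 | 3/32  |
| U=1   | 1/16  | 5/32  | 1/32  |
Distribution 1 (A, B):
Marginal P(A) (row sums):
  P(A=0) = 1/16 + 7/16 + 1/8 = 5/8
  P(A=1) = 3/8 + 0 + 0 = 3/8
Marginal P(B) (column sums):
  P(B=0) = 1/16 + 3/8 = 7/16
  P(B=1) = 7/16 + 0 = 7/16
  P(B=2) = 1/8 + 0 = 1/8

H(A) = -[(5/8)·log₂(5/8) + (3/8)·log₂(3/8)]
  = 0.4238 + 0.5306
  = 0.9544 bits
H(B) = -[(7/16)·log₂(7/16) + (7/16)·log₂(7/16) + (1/8)·log₂(1/8)]
  = 0.5218 + 0.5218 + 0.3750
  = 1.4186 bits
H(A,B) = -[(1/16)·log₂(1/16) + (7/16)·log₂(7/16) + (1/8)·log₂(1/8) + (3/8)·log₂(3/8)]
  = 0.2500 + 0.5218 + 0.3750 + 0.5306
  = 1.6774 bits

I(A;B) = H(A) + H(B) - H(A,B)
  = 0.9544 + 1.4186 - 1.6774
  = 0.6956 bits

Distribution 2 (U, V):
Marginal P(U) (row sums):
  P(U=0) = 3/16 + 15/32 + 3/32 = 3/4
  P(U=1) = 1/16 + 5/32 + 1/32 = 1/4
Marginal P(V) (column sums):
  P(V=0) = 3/16 + 1/16 = 1/4
  P(V=1) = 15/32 + 5/32 = 5/8
  P(V=2) = 3/32 + 1/32 = 1/8

H(U) = -[(3/4)·log₂(3/4) + (1/4)·log₂(1/4)]
  = 0.3113 + 0.5000
  = 0.8113 bits
H(V) = -[(1/4)·log₂(1/4) + (5/8)·log₂(5/8) + (1/8)·log₂(1/8)]
  = 0.5000 + 0.4238 + 0.3750
  = 1.2988 bits
H(U,V) = -[(3/16)·log₂(3/16) + (15/32)·log₂(15/32) + (3/32)·log₂(3/32) + (1/16)·log₂(1/16) + (5/32)·log₂(5/32) + (1/32)·log₂(1/32)]
  = 0.4528 + 0.5124 + 0.3202 + 0.2500 + 0.4184 + 0.1563
  = 2.1101 bits

I(U;V) = H(U) + H(V) - H(U,V)
  = 0.8113 + 1.2988 - 2.1101
  = 0.0000 bits

I(A;B) = 0.6956 bits > I(U;V) = 0.0000 bits, so (A, B) has the higher mutual information (stronger dependence).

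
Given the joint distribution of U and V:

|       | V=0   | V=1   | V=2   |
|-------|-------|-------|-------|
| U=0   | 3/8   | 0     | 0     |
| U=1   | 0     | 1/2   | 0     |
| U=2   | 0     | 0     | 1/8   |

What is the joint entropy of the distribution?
H(U,V) = -Σ P(U,V) log₂ P(U,V), summed over the non-zero cells:
H(U,V) = -[(3/8)·log₂(3/8) + (1/2)·log₂(1/2) + (1/8)·log₂(1/8)]
  = 0.5306 + 0.5000 + 0.3750
  = 1.4056 bits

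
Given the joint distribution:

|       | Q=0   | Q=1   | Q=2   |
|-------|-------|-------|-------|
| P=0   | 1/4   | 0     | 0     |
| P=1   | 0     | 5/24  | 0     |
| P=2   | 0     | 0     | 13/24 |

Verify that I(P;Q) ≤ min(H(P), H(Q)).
Marginal P(P) (row sums):
  P(P=0) = 1/4 + 0 + 0 = 1/4
  P(P=1) = 0 + 5/24 + 0 = 5/24
  P(P=2) = 0 + 0 + 13/24 = 13/24
Marginal P(Q) (column sums):
  P(Q=0) = 1/4 + 0 + 0 = 1/4
  P(Q=1) = 0 + 5/24 + 0 = 5/24
  P(Q=2) = 0 + 0 + 13/24 = 13/24

H(P) = -[(1/4)·log₂(1/4) + (5/24)·log₂(5/24) + (13/24)·log₂(13/24)]
  = 0.5000 + 0.4715 + 0.4791
  = 1.4506 bits
H(Q) = -[(1/4)·log₂(1/4) + (5/24)·log₂(5/24) + (13/24)·log₂(13/24)]
  = 0.5000 + 0.4715 + 0.4791
  = 1.4506 bits
H(P,Q) = -[(1/4)·log₂(1/4) + (5/24)·log₂(5/24) + (13/24)·log₂(13/24)]
  = 0.5000 + 0.4715 + 0.4791
  = 1.4506 bits

I(P;Q) = H(P) + H(Q) - H(P,Q)
  = 1.4506 + 1.4506 - 1.4506
  = 1.4506 bits

min(H(P), H(Q)) = min(1.4506, 1.4506) = 1.4506 bits
Since 1.4506 ≤ 1.4506, the bound is satisfied ✓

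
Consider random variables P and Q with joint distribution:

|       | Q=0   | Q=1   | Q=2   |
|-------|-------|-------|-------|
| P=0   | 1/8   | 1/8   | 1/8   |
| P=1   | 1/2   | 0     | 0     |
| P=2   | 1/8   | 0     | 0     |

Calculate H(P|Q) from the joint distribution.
Marginal P(Q) (column sums):
  P(Q=0) = 1/8 + 1/2 + 1/8 = 3/4
  P(Q=1) = 1/8 + 0 + 0 = 1/8
  P(Q=2) = 1/8 + 0 + 0 = 1/8

H(P|Q) = -Σ P(P,Q)·log₂ P(P|Q), where P(P|Q) = P(P,Q) / P(Q)
  (cells with P(P,Q) = 0 contribute 0)
  (P=0,Q=0): P(P|Q) = (1/8)/(3/4) = 1/6;  -(1/8)·log₂(1/6) = 0.3231
  (P=0,Q=1): P(P|Q) = (1/8)/(1/8) = 1;  -(1/8)·log₂(1) = 0.0000
  (P=0,Q=2): P(P|Q) = (1/8)/(1/8) = 1;  -(1/8)·log₂(1) = 0.0000
  (P=1,Q=0): P(P|Q) = (1/2)/(3/4) = 2/3;  -(1/2)·log₂(2/3) = 0.2925
  (P=2,Q=0): P(P|Q) = (1/8)/(3/4) = 1/6;  -(1/8)·log₂(1/6) = 0.3231
H(P|Q) = 0.3231 + 0.0000 + 0.0000 + 0.2925 + 0.3231
  = 0.9387 bits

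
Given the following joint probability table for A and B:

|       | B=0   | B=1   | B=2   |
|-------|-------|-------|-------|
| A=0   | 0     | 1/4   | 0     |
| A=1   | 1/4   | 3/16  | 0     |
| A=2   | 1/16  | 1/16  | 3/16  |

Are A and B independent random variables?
Marginal P(A) (row sums):
  P(A=0) = 0 + 1/4 + 0 = 1/4
  P(A=1) = 1/4 + 3/16 + 0 = 7/16
  P(A=2) = 1/16 + 1/16 + 3/16 = 5/16
Marginal P(B) (column sums):
  P(B=0) = 0 + 1/4 + 1/16 = 5/16
  P(B=1) = 1/4 + 3/16 + 1/16 = 1/2
  P(B=2) = 0 + 0 + 3/16 = 3/16

A and B are independent iff P(A=i,B=j) = P(A=i)·P(B=j) for every cell.
  P(A=0)·P(B=0) = 1/4 × 5/16 = 5/64, but P(A=0,B=0) = 0 ✗

No, A and B are not independent. Quantitatively, I(A;B) > 0:

H(A) = -[(1/4)·log₂(1/4) + (7/16)·log₂(7/16) + (5/16)·log₂(5/16)]
  = 0.5000 + 0.5218 + 0.5244
  = 1.5462 bits
H(B) = -[(5/16)·log₂(5/16) + (1/2)·log₂(1/2) + (3/16)·log₂(3/16)]
  = 0.5244 + 0.5000 + 0.4528
  = 1.4772 bits
H(A,B) = -[(1/4)·log₂(1/4) + (1/4)·log₂(1/4) + (3/16)·log₂(3/16) + (1/16)·log₂(1/16) + (1/16)·log₂(1/16) + (3/16)·log₂(3/16)]
  = 0.5000 + 0.5000 + 0.4528 + 0.2500 + 0.2500 + 0.4528
  = 2.4056 bits
I(A;B) = H(A) + H(B) - H(A,B) = 1.5462 + 1.4772 - 2.4056 = 0.6178 bits > 0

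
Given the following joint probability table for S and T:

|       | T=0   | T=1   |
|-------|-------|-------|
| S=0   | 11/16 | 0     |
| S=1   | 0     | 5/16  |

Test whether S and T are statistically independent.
Marginal P(S) (row sums):
  P(S=0) = 11/16 + 0 = 11/16
  P(S=1) = 0 + 5/16 = 5/16
Marginal P(T) (column sums):
  P(T=0) = 11/16 + 0 = 11/16
  P(T=1) = 0 + 5/16 = 5/16

S and T are independent iff P(S=i,T=j) = P(S=i)·P(T=j) for every cell.
  P(S=0)·P(T=0) = 11/16 × 11/16 = 121/256, but P(S=0,T=0) = 11/16 ✗

No, S and T are not independent. Quantitatively, I(S;T) > 0:

H(S) = -[(11/16)·log₂(11/16) + (5/16)·log₂(5/16)]
  = 0.3716 + 0.5244
  = 0.8960 bits
H(T) = -[(11/16)·log₂(11/16) + (5/16)·log₂(5/16)]
  = 0.3716 + 0.5244
  = 0.8960 bits
H(S,T) = -[(11/16)·log₂(11/16) + (5/16)·log₂(5/16)]
  = 0.3716 + 0.5244
  = 0.8960 bits
I(S;T) = H(S) + H(T) - H(S,T) = 0.8960 + 0.8960 - 0.8960 = 0.8960 bits > 0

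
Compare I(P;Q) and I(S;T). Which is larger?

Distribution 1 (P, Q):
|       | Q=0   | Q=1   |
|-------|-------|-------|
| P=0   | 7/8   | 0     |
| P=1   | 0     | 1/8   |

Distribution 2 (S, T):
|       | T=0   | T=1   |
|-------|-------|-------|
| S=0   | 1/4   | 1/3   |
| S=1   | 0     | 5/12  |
Distribution 1 (P, Q):
Marginal P(P) (row sums):
  P(P=0) = 7/8 + 0 = 7/8
  P(P=1) = 0 + 1/8 = 1/8
Marginal P(Q) (column sums):
  P(Q=0) = 7/8 + 0 = 7/8
  P(Q=1) = 0 + 1/8 = 1/8

H(P) = -[(7/8)·log₂(7/8) + (1/8)·log₂(1/8)]
  = 0.1686 + 0.3750
  = 0.5436 bits
H(Q) = -[(7/8)·log₂(7/8) + (1/8)·log₂(1/8)]
  = 0.1686 + 0.3750
  = 0.5436 bits
H(P,Q) = -[(7/8)·log₂(7/8) + (1/8)·log₂(1/8)]
  = 0.1686 + 0.3750
  = 0.5436 bits

I(P;Q) = H(P) + H(Q) - H(P,Q)
  = 0.5436 + 0.5436 - 0.5436
  = 0.5436 bits

Distribution 2 (S, T):
Marginal P(S) (row sums):
  P(S=0) = 1/4 + 1/3 = 7/12
  P(S=1) = 0 + 5/12 = 5/12
Marginal P(T) (column sums):
  P(T=0) = 1/4 + 0 = 1/4
  P(T=1) = 1/3 + 5/12 = 3/4

H(S) = -[(7/12)·log₂(7/12) + (5/12)·log₂(5/12)]
  = 0.4536 + 0.5263
  = 0.9799 bits
H(T) = -[(1/4)·log₂(1/4) + (3/4)·log₂(3/4)]
  = 0.5000 + 0.3113
  = 0.8113 bits
H(S,T) = -[(1/4)·log₂(1/4) + (1/3)·log₂(1/3) + (5/12)·log₂(5/12)]
  = 0.5000 + 0.5283 + 0.5263
  = 1.5546 bits

I(S;T) = H(S) + H(T) - H(S,T)
  = 0.9799 + 0.8113 - 1.5546
  = 0.2366 bits

I(P;Q) = 0.5436 bits > I(S;T) = 0.2366 bits, so (P, Q) has the higher mutual information (stronger dependence).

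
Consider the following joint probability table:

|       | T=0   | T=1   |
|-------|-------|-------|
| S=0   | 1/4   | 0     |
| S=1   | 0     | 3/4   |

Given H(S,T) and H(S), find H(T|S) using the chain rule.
From the chain rule: H(S,T) = H(S) + H(T|S)
Therefore: H(T|S) = H(S,T) - H(S)

H(S,T) = -[(1/4)·log₂(1/4) + (3/4)·log₂(3/4)]
  = 0.5000 + 0.3113
  = 0.8113 bits
Marginal P(S) (row sums):
  P(S=0) = 1/4 + 0 = 1/4
  P(S=1) = 0 + 3/4 = 3/4
H(S) = -[(1/4)·log₂(1/4) + (3/4)·log₂(3/4)]
  = 0.5000 + 0.3113
  = 0.8113 bits

H(T|S) = 0.8113 - 0.8113 = 0.0000 bits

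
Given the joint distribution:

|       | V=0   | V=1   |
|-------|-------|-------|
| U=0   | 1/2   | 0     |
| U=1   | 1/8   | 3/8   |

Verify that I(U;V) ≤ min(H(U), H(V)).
Marginal P(U) (row sums):
  P(U=0) = 1/2 + 0 = 1/2
  P(U=1) = 1/8 + 3/8 = 1/2
Marginal P(V) (column sums):
  P(V=0) = 1/2 + 1/8 = 5/8
  P(V=1) = 0 + 3/8 = 3/8

H(U) = -[(1/2)·log₂(1/2) + (1/2)·log₂(1/2)]
  = 0.5000 + 0.5000
  = 1.0000 bits
H(V) = -[(5/8)·log₂(5/8) + (3/8)·log₂(3/8)]
  = 0.4238 + 0.5306
  = 0.9544 bits
H(U,V) = -[(1/2)·log₂(1/2) + (1/8)·log₂(1/8) + (3/8)·log₂(3/8)]
  = 0.5000 + 0.3750 + 0.5306
  = 1.4056 bits

I(U;V) = H(U) + H(V) - H(U,V)
  = 1.0000 + 0.9544 - 1.4056
  = 0.5488 bits

min(H(U), H(V)) = min(1.0000, 0.9544) = 0.9544 bits
Since 0.5488 ≤ 0.9544, the bound is satisfied ✓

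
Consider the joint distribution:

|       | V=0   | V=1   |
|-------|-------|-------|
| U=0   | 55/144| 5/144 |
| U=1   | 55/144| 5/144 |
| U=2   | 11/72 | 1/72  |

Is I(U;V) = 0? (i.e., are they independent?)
Marginal P(U) (row sums):
  P(U=0) = 55/144 + 5/144 = 5/12
  P(U=1) = 55/144 + 5/144 = 5/12
  P(U=2) = 11/72 + 1/72 = 1/6
Marginal P(V) (column sums):
  P(V=0) = 55/144 + 55/144 + 11/72 = 11/12
  P(V=1) = 5/144 + 5/144 + 1/72 = 1/12

U and V are independent iff P(U=i,V=j) = P(U=i)·P(V=j) for every cell.
  P(U=0)·P(V=0) = 5/12 × 11/12 = 55/144 = P(U=0,V=0) ✓
  P(U=0)·P(V=1) = 5/12 × 1/12 = 5/144 = P(U=0,V=1) ✓
  P(U=1)·P(V=0) = 5/12 × 11/12 = 55/144 = P(U=1,V=0) ✓
  P(U=1)·P(V=1) = 5/12 × 1/12 = 5/144 = P(U=1,V=1) ✓
  P(U=2)·P(V=0) = 1/6 × 11/12 = 11/72 = P(U=2,V=0) ✓
  P(U=2)·P(V=1) = 1/6 × 1/12 = 1/72 = P(U=2,V=1) ✓

Yes, U and V are independent: every cell factors, so I(U;V) = 0 bits.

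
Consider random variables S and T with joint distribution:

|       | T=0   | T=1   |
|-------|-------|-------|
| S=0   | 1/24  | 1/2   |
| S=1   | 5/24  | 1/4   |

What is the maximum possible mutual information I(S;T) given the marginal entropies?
The upper bound on mutual information is I(S;T) ≤ min(H(S), H(T)).

Marginal P(S) (row sums):
  P(S=0) = 1/24 + 1/2 = 13/24
  P(S=1) = 5/24 + 1/4 = 11/24
Marginal P(T) (column sums):
  P(T=0) = 1/24 + 5/24 = 1/4
  P(T=1) = 1/2 + 1/4 = 3/4

H(S) = -[(13/24)·log₂(13/24) + (11/24)·log₂(11/24)]
  = 0.4791 + 0.5159
  = 0.9950 bits
H(T) = -[(1/4)·log₂(1/4) + (3/4)·log₂(3/4)]
  = 0.5000 + 0.3113
  = 0.8113 bits

Maximum possible I(S;T) = min(0.9950, 0.8113) = 0.8113 bits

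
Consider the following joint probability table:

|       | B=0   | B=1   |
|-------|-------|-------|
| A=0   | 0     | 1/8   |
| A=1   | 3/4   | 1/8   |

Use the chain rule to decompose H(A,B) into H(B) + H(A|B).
By the chain rule: H(A,B) = H(B) + H(A|B)

Marginal P(B) (column sums):
  P(B=0) = 0 + 3/4 = 3/4
  P(B=1) = 1/8 + 1/8 = 1/4
H(B) = -[(3/4)·log₂(3/4) + (1/4)·log₂(1/4)]
  = 0.3113 + 0.5000
  = 0.8113 bits
H(A|B) = -Σ P(A,B)·log₂ P(A|B), where P(A|B) = P(A,B) / P(B)
  (cells with P(A,B) = 0 contribute 0)
  (A=0,B=1): P(A|B) = (1/8)/(1/4) = 1/2;  -(1/8)·log₂(1/2) = 0.1250
  (A=1,B=0): P(A|B) = (3/4)/(3/4) = 1;  -(3/4)·log₂(1) = 0.0000
  (A=1,B=1): P(A|B) = (1/8)/(1/4) = 1/2;  -(1/8)·log₂(1/2) = 0.1250
H(A|B) = 0.1250 + 0.0000 + 0.1250
  = 0.2500 bits

H(A,B) = H(B) + H(A|B) = 0.8113 + 0.2500 = 1.0613 bits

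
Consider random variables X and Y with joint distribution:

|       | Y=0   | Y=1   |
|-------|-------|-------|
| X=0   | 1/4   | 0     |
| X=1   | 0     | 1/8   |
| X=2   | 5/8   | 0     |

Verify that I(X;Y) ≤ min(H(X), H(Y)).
Marginal P(X) (row sums):
  P(X=0) = 1/4 + 0 = 1/4
  P(X=1) = 0 + 1/8 = 1/8
  P(X=2) = 5/8 + 0 = 5/8
Marginal P(Y) (column sums):
  P(Y=0) = 1/4 + 0 + 5/8 = 7/8
  P(Y=1) = 0 + 1/8 + 0 = 1/8

H(X) = -[(1/4)·log₂(1/4) + (1/8)·log₂(1/8) + (5/8)·log₂(5/8)]
  = 0.5000 + 0.3750 + 0.4238
  = 1.2988 bits
H(Y) = -[(7/8)·log₂(7/8) + (1/8)·log₂(1/8)]
  = 0.1686 + 0.3750
  = 0.5436 bits
H(X,Y) = -[(1/4)·log₂(1/4) + (1/8)·log₂(1/8) + (5/8)·log₂(5/8)]
  = 0.5000 + 0.3750 + 0.4238
  = 1.2988 bits

I(X;Y) = H(X) + H(Y) - H(X,Y)
  = 1.2988 + 0.5436 - 1.2988
  = 0.5436 bits

min(H(X), H(Y)) = min(1.2988, 0.5436) = 0.5436 bits
Since 0.5436 ≤ 0.5436, the bound is satisfied ✓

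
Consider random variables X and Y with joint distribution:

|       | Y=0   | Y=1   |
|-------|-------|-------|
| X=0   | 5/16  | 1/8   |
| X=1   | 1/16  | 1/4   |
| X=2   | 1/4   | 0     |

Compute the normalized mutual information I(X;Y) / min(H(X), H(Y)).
Marginal P(X) (row sums):
  P(X=0) = 5/16 + 1/8 = 7/16
  P(X=1) = 1/16 + 1/4 = 5/16
  P(X=2) = 1/4 + 0 = 1/4
Marginal P(Y) (column sums):
  P(Y=0) = 5/16 + 1/16 + 1/4 = 5/8
  P(Y=1) = 1/8 + 1/4 + 0 = 3/8

H(X) = -[(7/16)·log₂(7/16) + (5/16)·log₂(5/16) + (1/4)·log₂(1/4)]
  = 0.5218 + 0.5244 + 0.5000
  = 1.5462 bits
H(Y) = -[(5/8)·log₂(5/8) + (3/8)·log₂(3/8)]
  = 0.4238 + 0.5306
  = 0.9544 bits
H(X,Y) = -[(5/16)·log₂(5/16) + (1/8)·log₂(1/8) + (1/16)·log₂(1/16) + (1/4)·log₂(1/4) + (1/4)·log₂(1/4)]
  = 0.5244 + 0.3750 + 0.2500 + 0.5000 + 0.5000
  = 2.1494 bits

I(X;Y) = H(X) + H(Y) - H(X,Y)
  = 1.5462 + 0.9544 - 2.1494
  = 0.3512 bits

min(H(X), H(Y)) = min(1.5462, 0.9544) = 0.9544 bits
Normalized MI = 0.3512 / 0.9544 = 0.3680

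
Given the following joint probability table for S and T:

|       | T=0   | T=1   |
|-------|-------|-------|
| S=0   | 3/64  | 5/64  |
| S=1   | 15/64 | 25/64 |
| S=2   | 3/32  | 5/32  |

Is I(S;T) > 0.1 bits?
Marginal P(S) (row sums):
  P(S=0) = 3/64 + 5/64 = 1/8
  P(S=1) = 15/64 + 25/64 = 5/8
  P(S=2) = 3/32 + 5/32 = 1/4
Marginal P(T) (column sums):
  P(T=0) = 3/64 + 15/64 + 3/32 = 3/8
  P(T=1) = 5/64 + 25/64 + 5/32 = 5/8

H(S) = -[(1/8)·log₂(1/8) + (5/8)·log₂(5/8) + (1/4)·log₂(1/4)]
  = 0.3750 + 0.4238 + 0.5000
  = 1.2988 bits
H(T) = -[(3/8)·log₂(3/8) + (5/8)·log₂(5/8)]
  = 0.5306 + 0.4238
  = 0.9544 bits
H(S,T) = -[(3/64)·log₂(3/64) + (5/64)·log₂(5/64) + (15/64)·log₂(15/64) + (25/64)·log₂(25/64) + (3/32)·log₂(3/32) + (5/32)·log₂(5/32)]
  = 0.2070 + 0.2873 + 0.4906 + 0.5297 + 0.3202 + 0.4184
  = 2.2532 bits

I(S;T) = H(S) + H(T) - H(S,T)
  = 1.2988 + 0.9544 - 2.2532
  = 0.0000 bits

No. I(S;T) = 0.0000 bits, which is ≤ 0.1 bits.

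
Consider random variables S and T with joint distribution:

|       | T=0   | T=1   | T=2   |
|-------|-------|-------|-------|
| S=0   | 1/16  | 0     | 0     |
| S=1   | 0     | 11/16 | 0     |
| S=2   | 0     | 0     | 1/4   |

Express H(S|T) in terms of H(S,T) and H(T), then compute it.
H(S|T) = H(S,T) - H(T)

Marginal P(T) (column sums):
  P(T=0) = 1/16 + 0 + 0 = 1/16
  P(T=1) = 0 + 11/16 + 0 = 11/16
  P(T=2) = 0 + 0 + 1/4 = 1/4

H(S,T) = -[(1/16)·log₂(1/16) + (11/16)·log₂(11/16) + (1/4)·log₂(1/4)]
  = 0.2500 + 0.3716 + 0.5000
  = 1.1216 bits
H(T) = -[(1/16)·log₂(1/16) + (11/16)·log₂(11/16) + (1/4)·log₂(1/4)]
  = 0.2500 + 0.3716 + 0.5000
  = 1.1216 bits

H(S|T) = 1.1216 - 1.1216 = 0.0000 bits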